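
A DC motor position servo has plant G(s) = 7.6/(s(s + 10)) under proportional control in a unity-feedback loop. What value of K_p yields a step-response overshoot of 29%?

From %OS = 100·exp(−πζ/√(1−ζ²)) = 29%, ζ = −ln(0.29)/√(π²+ln²(0.29)) = 0.3666.
Characteristic equation s² + 10s + 7.6K_p = 0 gives ζ = 10/(2√(7.6K_p)).
Setting ζ = 0.3666: √(7.6K_p) = 10/(2·0.3666) = 13.64, so K_p = 186/7.6 = 24.5.

K_p = 24.5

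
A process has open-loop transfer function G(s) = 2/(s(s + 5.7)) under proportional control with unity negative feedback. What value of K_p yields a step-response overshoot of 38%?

From %OS = 100·exp(−πζ/√(1−ζ²)) = 38%, ζ = −ln(0.38)/√(π²+ln²(0.38)) = 0.2943.
Characteristic equation s² + 5.7s + 2K_p = 0 gives ζ = 5.7/(2√(2K_p)).
Setting ζ = 0.2943: √(2K_p) = 5.7/(2·0.2943) = 9.682, so K_p = 93.75/2 = 46.9.

K_p = 46.9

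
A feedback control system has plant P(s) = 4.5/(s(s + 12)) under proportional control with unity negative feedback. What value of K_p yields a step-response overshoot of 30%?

From %OS = 100·exp(−πζ/√(1−ζ²)) = 30%, ζ = −ln(0.3)/√(π²+ln²(0.3)) = 0.3579.
Characteristic equation s² + 12s + 4.5K_p = 0 gives ζ = 12/(2√(4.5K_p)).
Setting ζ = 0.3579: √(4.5K_p) = 12/(2·0.3579) = 16.77, so K_p = 281.1/4.5 = 62.5.

K_p = 62.5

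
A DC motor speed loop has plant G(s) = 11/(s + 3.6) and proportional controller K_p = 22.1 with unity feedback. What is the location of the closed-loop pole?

Closed-loop transfer function: T(s) = K_p·G(s)/(1 + K_p·G(s)) = 243.1/(s + 3.6 + 243.1) = 243.1/(s + 246.7).
The closed-loop pole is at s = −246.7.

s = -246.7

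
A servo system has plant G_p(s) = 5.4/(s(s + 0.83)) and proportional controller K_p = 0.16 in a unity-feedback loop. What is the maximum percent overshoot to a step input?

The closed-loop denominator s² + 0.83s + 0.864 gives ω_n = √0.864 = 0.9295 and ζ = 0.83/(2ω_n) = 0.4465.
%OS = 100·exp(−πζ/√(1−ζ²)) = 100·exp(−π·0.4465/√0.8007) = 20.9%.

20.9%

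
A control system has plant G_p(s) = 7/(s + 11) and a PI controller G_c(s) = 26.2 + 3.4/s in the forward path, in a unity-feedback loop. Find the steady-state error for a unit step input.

0

The open loop G_c(s)G_p(s) has a pole at the origin (type 1), so the static position error constant is infinite and e_ss = 1/(1+∞) = 0.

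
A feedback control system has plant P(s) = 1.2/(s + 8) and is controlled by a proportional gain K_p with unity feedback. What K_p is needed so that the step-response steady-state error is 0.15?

Steady-state error for a unit step on this type-0 loop is 1/(1 + K_p·P(0)).
P(0) = 0.15. Require 1/(1 + K_p·0.15) = 0.15, so 1 + 0.15·K_p = 6.667.
K_p = (6.667 − 1)/0.15 = 37.8.

K_p = 37.8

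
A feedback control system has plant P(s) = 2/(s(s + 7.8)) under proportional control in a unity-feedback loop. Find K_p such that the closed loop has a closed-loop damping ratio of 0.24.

Closed-loop characteristic equation: s² + 7.8s + K_p·2 = 0.
So ω_n = √(2K_p) and 2ζω_n = 7.8, giving ζ = 7.8/(2√(2K_p)).
Setting ζ = 0.24: √(2K_p) = 7.8/(2·0.24) = 16.25, so K_p = 264.1/2 = 132.

K_p = 132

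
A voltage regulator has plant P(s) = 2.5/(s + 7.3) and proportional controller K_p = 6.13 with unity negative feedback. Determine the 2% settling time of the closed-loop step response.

Closed-loop transfer function: T(s) = K_p·P(s)/(1 + K_p·P(s)) = 15.32/(s + 7.3 + 15.32) = 15.32/(s + 22.62).
Time constant τ = 1/22.62 = 0.0442 s, so the 2% settling time is about 4τ = 0.177 s.

T_s ≈ 0.177 s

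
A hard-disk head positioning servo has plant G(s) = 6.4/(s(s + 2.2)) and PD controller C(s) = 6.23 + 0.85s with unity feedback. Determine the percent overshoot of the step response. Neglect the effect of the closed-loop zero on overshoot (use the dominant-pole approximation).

9.19%

Forward path: (6.23 + 0.85s)·6.4/(s(s+2.2)). The closed-loop characteristic equation is s² + (2.2 + 6.4·0.85)s + 6.4·6.23 = 0.
That is s² + 7.64s + 39.87 = 0, so ω_n = 6.314 rad/s and ζ = 7.64/(2·6.314) = 0.605.
%OS = 100·exp(−πζ/√(1−ζ²)) = 9.19%.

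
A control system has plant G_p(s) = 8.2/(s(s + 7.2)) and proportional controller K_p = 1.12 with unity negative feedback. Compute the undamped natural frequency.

With unity feedback the closed-loop characteristic equation is s² + 7.2s + 1.12·8.2 = s² + 7.2s + 9.184 = 0.
So ω_n² = 9.184 ⇒ ω_n = 3.031 rad/s, and ζ = 7.2/(2ω_n) = 1.19.

ω_n = 3.03 rad/s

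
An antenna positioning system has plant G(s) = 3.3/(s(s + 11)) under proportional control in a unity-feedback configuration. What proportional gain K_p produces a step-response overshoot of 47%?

From %OS = 100·exp(−πζ/√(1−ζ²)) = 47%, ζ = −ln(0.47)/√(π²+ln²(0.47)) = 0.2337.
Characteristic equation s² + 11s + 3.3K_p = 0 gives ζ = 11/(2√(3.3K_p)).
Setting ζ = 0.2337: √(3.3K_p) = 11/(2·0.2337) = 23.54, so K_p = 554/3.3 = 168.

K_p = 168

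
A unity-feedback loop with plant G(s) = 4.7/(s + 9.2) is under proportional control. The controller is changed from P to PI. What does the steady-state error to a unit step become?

Adding integral action puts a pole at s = 0 in the forward path, raising the system type to 1; a type-1 loop has zero steady-state error to a step.

0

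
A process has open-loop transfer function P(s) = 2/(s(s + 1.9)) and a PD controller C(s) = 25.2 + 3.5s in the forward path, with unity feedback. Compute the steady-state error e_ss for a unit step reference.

The open loop C(s)P(s) has a pole at the origin (type 1), so the static position error constant is infinite and e_ss = 1/(1+∞) = 0.

0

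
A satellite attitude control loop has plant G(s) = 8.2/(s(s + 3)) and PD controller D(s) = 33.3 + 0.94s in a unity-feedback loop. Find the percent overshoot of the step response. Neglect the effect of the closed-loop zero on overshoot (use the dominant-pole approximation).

Forward path: (33.3 + 0.94s)·8.2/(s(s+3)). The closed-loop characteristic equation is s² + (3 + 8.2·0.94)s + 8.2·33.3 = 0.
That is s² + 10.71s + 273.1 = 0, so ω_n = 16.52 rad/s and ζ = 10.71/(2·16.52) = 0.324.
%OS = 100·exp(−πζ/√(1−ζ²)) = 34.1%.

34.1%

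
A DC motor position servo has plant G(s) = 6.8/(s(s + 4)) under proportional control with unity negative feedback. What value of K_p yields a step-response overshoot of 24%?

From %OS = 100·exp(−πζ/√(1−ζ²)) = 24%, ζ = −ln(0.24)/√(π²+ln²(0.24)) = 0.4136.
Characteristic equation s² + 4s + 6.8K_p = 0 gives ζ = 4/(2√(6.8K_p)).
Setting ζ = 0.4136: √(6.8K_p) = 4/(2·0.4136) = 4.836, so K_p = 23.38/6.8 = 3.44.

K_p = 3.44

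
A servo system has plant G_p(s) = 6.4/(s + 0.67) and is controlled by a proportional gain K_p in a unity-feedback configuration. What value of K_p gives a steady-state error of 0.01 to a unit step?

K_p = 10.4

For a type-0 loop with proportional control, e_ss = 1/(1 + K_p·G_p(0)).
G_p(0) = 9.552. Require 1/(1 + K_p·9.552) = 0.01, so 1 + 9.552·K_p = 100.
K_p = (100 − 1)/9.552 = 10.4.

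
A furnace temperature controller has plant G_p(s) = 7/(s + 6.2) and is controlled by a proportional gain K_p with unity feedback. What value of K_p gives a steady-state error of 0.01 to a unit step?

Steady-state error for a unit step on this type-0 loop is 1/(1 + K_p·G_p(0)).
G_p(0) = 1.129. Require 1/(1 + K_p·1.129) = 0.01, so 1 + 1.129·K_p = 100.
K_p = (100 − 1)/1.129 = 87.7.

K_p = 87.7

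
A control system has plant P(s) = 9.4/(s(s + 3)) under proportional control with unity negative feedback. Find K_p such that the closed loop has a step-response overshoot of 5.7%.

K_p = 0.527

From %OS = 100·exp(−πζ/√(1−ζ²)) = 5.7%, ζ = −ln(0.057)/√(π²+ln²(0.057)) = 0.6738.
Characteristic equation s² + 3s + 9.4K_p = 0 gives ζ = 3/(2√(9.4K_p)).
Setting ζ = 0.6738: √(9.4K_p) = 3/(2·0.6738) = 2.226, so K_p = 4.956/9.4 = 0.527.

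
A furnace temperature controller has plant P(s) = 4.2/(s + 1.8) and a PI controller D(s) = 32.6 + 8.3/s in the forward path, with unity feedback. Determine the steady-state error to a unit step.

0

The open loop D(s)P(s) has a pole at the origin (type 1), so the static position error constant is infinite and e_ss = 1/(1+∞) = 0.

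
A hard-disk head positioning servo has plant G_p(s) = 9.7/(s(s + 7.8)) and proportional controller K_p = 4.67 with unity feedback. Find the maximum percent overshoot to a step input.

The closed-loop denominator s² + 7.8s + 45.3 gives ω_n = √45.3 = 6.73 and ζ = 7.8/(2ω_n) = 0.5795.
%OS = 100·exp(−πζ/√(1−ζ²)) = 100·exp(−π·0.5795/√0.6642) = 10.7%.

10.7%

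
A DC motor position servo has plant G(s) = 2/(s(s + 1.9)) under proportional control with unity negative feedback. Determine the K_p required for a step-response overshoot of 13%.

K_p = 1.52

From %OS = 100·exp(−πζ/√(1−ζ²)) = 13%, ζ = −ln(0.13)/√(π²+ln²(0.13)) = 0.5446.
Characteristic equation s² + 1.9s + 2K_p = 0 gives ζ = 1.9/(2√(2K_p)).
Setting ζ = 0.5446: √(2K_p) = 1.9/(2·0.5446) = 1.744, so K_p = 3.042/2 = 1.52.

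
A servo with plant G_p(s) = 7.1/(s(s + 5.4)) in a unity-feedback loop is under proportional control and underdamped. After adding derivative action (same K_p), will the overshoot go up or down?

The derivative term adds K·K_d to the s-coefficient of the characteristic equation, raising 2ζω_n while ω_n is unchanged; ζ increases, so overshoot decreases.

decrease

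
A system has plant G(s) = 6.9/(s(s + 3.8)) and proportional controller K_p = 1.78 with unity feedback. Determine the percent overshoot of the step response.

The closed-loop denominator s² + 3.8s + 12.28 gives ω_n = √12.28 = 3.505 and ζ = 3.8/(2ω_n) = 0.5421.
%OS = 100·exp(−πζ/√(1−ζ²)) = 100·exp(−π·0.5421/√0.7061) = 13.2%.

13.2%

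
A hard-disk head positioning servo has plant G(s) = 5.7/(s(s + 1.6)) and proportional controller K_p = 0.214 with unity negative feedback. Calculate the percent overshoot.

3.69%

The closed-loop denominator s² + 1.6s + 1.22 gives ω_n = √1.22 = 1.104 and ζ = 1.6/(2ω_n) = 0.7243.
%OS = 100·exp(−πζ/√(1−ζ²)) = 100·exp(−π·0.7243/√0.4753) = 3.69%.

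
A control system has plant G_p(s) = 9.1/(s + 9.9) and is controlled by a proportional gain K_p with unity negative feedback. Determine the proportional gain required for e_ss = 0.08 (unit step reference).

The loop is type 0, so e_ss(step) = 1/(1 + K_pos) with K_pos = K_p·G_p(0).
G_p(0) = 0.9192. Require 1/(1 + K_p·0.9192) = 0.08, so 1 + 0.9192·K_p = 12.5.
K_p = (12.5 − 1)/0.9192 = 12.5.

K_p = 12.5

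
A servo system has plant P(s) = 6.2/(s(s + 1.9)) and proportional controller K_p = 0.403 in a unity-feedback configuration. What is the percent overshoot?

9.42%

Closed-loop characteristic equation: s² + 1.9s + 2.499 = 0, so ω_n = 1.581 rad/s and ζ = 1.9/(2·1.581) = 0.601.
%OS = 100·exp(−πζ/√(1−ζ²)) = 100·exp(−π·0.601/√0.6388) = 9.42%.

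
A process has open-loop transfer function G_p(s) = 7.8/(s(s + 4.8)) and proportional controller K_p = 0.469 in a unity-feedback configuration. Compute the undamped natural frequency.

ω_n = 1.91 rad/s

1 + K_p·G_p(s) = 0 gives s² + 4.8s + 3.658 = 0.
Matching s² + 2ζω_n s + ω_n²: ω_n = √3.658 = 1.913 rad/s and 2ζω_n = 4.8, so ζ = 4.8/(2·1.913) = 1.25.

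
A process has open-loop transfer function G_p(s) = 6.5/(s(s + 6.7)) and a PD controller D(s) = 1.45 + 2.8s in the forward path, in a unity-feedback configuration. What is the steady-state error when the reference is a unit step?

0

The open loop D(s)G_p(s) has a pole at the origin (type 1), so the static position error constant is infinite and e_ss = 1/(1+∞) = 0.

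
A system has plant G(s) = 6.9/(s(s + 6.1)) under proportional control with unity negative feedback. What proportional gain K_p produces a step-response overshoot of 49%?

From %OS = 100·exp(−πζ/√(1−ζ²)) = 49%, ζ = −ln(0.49)/√(π²+ln²(0.49)) = 0.2214.
Characteristic equation s² + 6.1s + 6.9K_p = 0 gives ζ = 6.1/(2√(6.9K_p)).
Setting ζ = 0.2214: √(6.9K_p) = 6.1/(2·0.2214) = 13.77, so K_p = 189.7/6.9 = 27.5.

K_p = 27.5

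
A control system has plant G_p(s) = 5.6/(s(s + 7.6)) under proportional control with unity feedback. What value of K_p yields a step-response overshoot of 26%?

K_p = 16.6

From %OS = 100·exp(−πζ/√(1−ζ²)) = 26%, ζ = −ln(0.26)/√(π²+ln²(0.26)) = 0.3941.
Characteristic equation s² + 7.6s + 5.6K_p = 0 gives ζ = 7.6/(2√(5.6K_p)).
Setting ζ = 0.3941: √(5.6K_p) = 7.6/(2·0.3941) = 9.643, so K_p = 92.98/5.6 = 16.6.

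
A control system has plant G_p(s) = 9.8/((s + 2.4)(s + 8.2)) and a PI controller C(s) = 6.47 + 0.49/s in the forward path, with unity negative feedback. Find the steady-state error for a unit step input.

0

The open loop C(s)G_p(s) has a pole at the origin (type 1), so the static position error constant is infinite and e_ss = 1/(1+∞) = 0.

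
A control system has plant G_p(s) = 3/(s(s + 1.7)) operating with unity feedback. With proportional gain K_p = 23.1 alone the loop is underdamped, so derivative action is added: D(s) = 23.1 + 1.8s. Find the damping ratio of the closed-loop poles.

ζ = 0.426

Forward path: (23.1 + 1.8s)·3/(s(s+1.7)). The closed-loop characteristic equation is s² + (1.7 + 3·1.8)s + 3·23.1 = 0.
That is s² + 7.1s + 69.3 = 0, so ω_n = 8.325 rad/s and ζ = 7.1/(2·8.325) = 0.4264.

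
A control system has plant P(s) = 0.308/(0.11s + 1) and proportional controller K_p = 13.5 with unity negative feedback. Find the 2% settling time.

Closed loop: T(s) = K_p·P/(1+K_p·P) = 4.158/(0.11s + 1 + 4.158), with pole at s = −(1 + 4.158)/0.11 = −46.89.
τ = 1/46.89 = 0.02133 s, so 2% settling time ≈ 4τ = 0.0853 s.

T_s ≈ 0.0853 s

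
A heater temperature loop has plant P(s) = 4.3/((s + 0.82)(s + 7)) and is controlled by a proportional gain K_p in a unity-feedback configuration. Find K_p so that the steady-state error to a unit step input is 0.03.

Steady-state error for a unit step on this type-0 loop is 1/(1 + K_p·P(0)).
P(0) = 0.7491. Require 1/(1 + K_p·0.7491) = 0.03, so 1 + 0.7491·K_p = 33.33.
K_p = (33.33 − 1)/0.7491 = 43.2.

K_p = 43.2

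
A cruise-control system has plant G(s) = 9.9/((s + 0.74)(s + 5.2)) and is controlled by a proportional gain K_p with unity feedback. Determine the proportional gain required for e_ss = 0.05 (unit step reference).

Steady-state error for a unit step on this type-0 loop is 1/(1 + K_p·G(0)).
G(0) = 2.573. Require 1/(1 + K_p·2.573) = 0.05, so 1 + 2.573·K_p = 20.
K_p = (20 − 1)/2.573 = 7.39.

K_p = 7.39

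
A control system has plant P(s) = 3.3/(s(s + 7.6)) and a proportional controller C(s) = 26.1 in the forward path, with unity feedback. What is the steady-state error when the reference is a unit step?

The open loop C(s)P(s) has a pole at the origin (type 1), so the static position error constant is infinite and e_ss = 1/(1+∞) = 0.

0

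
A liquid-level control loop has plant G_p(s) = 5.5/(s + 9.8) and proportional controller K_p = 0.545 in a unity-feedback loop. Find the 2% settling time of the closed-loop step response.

T_s ≈ 0.313 s

Closed-loop transfer function: T(s) = K_p·G_p(s)/(1 + K_p·G_p(s)) = 2.998/(s + 9.8 + 2.998) = 2.998/(s + 12.8).
Time constant τ = 1/12.8 = 0.07814 s, so the 2% settling time is about 4τ = 0.313 s.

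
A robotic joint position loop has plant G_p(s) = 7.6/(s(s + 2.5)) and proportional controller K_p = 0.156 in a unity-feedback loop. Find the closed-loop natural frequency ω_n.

ω_n = 1.09 rad/s

With unity feedback the closed-loop characteristic equation is s² + 2.5s + 0.156·7.6 = s² + 2.5s + 1.186 = 0.
Matching s² + 2ζω_n s + ω_n²: ω_n = √1.186 = 1.089 rad/s and 2ζω_n = 2.5, so ζ = 2.5/(2·1.089) = 1.15.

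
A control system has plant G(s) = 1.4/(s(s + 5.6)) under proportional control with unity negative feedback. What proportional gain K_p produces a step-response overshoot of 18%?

From %OS = 100·exp(−πζ/√(1−ζ²)) = 18%, ζ = −ln(0.18)/√(π²+ln²(0.18)) = 0.4791.
Characteristic equation s² + 5.6s + 1.4K_p = 0 gives ζ = 5.6/(2√(1.4K_p)).
Setting ζ = 0.4791: √(1.4K_p) = 5.6/(2·0.4791) = 5.844, so K_p = 34.15/1.4 = 24.4.

K_p = 24.4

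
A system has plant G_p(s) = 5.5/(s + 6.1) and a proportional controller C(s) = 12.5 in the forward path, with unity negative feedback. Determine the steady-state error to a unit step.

The loop is type 0. Static position error constant K_pos = C(0)·G_p(0) = 12.5·0.9016 = 11.27.
Steady-state error to a unit step: e_ss = 1/(1+K_pos) = 1/12.27 = 0.0815.

0.0815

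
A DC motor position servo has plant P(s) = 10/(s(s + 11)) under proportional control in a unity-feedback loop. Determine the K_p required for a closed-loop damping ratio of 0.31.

Closed-loop characteristic equation: s² + 11s + K_p·10 = 0.
So ω_n = √(10K_p) and 2ζω_n = 11, giving ζ = 11/(2√(10K_p)).
Setting ζ = 0.31: √(10K_p) = 11/(2·0.31) = 17.74, so K_p = 314.8/10 = 31.5.

K_p = 31.5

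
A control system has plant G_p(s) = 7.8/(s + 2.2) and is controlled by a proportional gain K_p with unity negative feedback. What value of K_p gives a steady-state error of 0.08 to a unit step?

K_p = 3.24

The loop is type 0, so e_ss(step) = 1/(1 + K_pos) with K_pos = K_p·G_p(0).
G_p(0) = 3.545. Require 1/(1 + K_p·3.545) = 0.08, so 1 + 3.545·K_p = 12.5.
K_p = (12.5 − 1)/3.545 = 3.24.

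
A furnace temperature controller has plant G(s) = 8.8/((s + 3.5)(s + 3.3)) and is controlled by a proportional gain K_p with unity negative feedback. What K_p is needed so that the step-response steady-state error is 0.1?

K_p = 11.8

For a type-0 loop with proportional control, e_ss = 1/(1 + K_p·G(0)).
G(0) = 0.7619. Require 1/(1 + K_p·0.7619) = 0.1, so 1 + 0.7619·K_p = 10.
K_p = (10 − 1)/0.7619 = 11.8.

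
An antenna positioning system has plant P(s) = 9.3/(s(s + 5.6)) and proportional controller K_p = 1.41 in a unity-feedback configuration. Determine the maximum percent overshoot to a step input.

The closed-loop denominator s² + 5.6s + 13.11 gives ω_n = √13.11 = 3.621 and ζ = 5.6/(2ω_n) = 0.7732.
%OS = 100·exp(−πζ/√(1−ζ²)) = 100·exp(−π·0.7732/√0.4021) = 2.17%.

2.17%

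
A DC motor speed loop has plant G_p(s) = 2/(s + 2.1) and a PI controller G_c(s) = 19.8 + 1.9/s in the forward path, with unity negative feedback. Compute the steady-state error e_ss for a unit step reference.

0

The open loop G_c(s)G_p(s) has a pole at the origin (type 1), so the static position error constant is infinite and e_ss = 1/(1+∞) = 0.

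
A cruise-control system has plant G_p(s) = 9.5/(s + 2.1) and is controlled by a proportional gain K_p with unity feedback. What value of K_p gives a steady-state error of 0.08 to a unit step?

For a type-0 loop with proportional control, e_ss = 1/(1 + K_p·G_p(0)).
G_p(0) = 4.524. Require 1/(1 + K_p·4.524) = 0.08, so 1 + 4.524·K_p = 12.5.
K_p = (12.5 − 1)/4.524 = 2.54.

K_p = 2.54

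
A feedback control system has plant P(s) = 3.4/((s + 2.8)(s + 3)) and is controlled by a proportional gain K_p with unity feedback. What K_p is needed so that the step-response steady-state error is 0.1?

K_p = 22.2

For a type-0 loop with proportional control, e_ss = 1/(1 + K_p·P(0)).
P(0) = 0.4048. Require 1/(1 + K_p·0.4048) = 0.1, so 1 + 0.4048·K_p = 10.
K_p = (10 − 1)/0.4048 = 22.2.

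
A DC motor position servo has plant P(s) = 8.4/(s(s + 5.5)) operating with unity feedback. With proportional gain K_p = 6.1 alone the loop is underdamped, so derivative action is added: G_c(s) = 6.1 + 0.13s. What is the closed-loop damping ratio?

ζ = 0.46

Forward path: (6.1 + 0.13s)·8.4/(s(s+5.5)). The closed-loop characteristic equation is s² + (5.5 + 8.4·0.13)s + 8.4·6.1 = 0.
That is s² + 6.592s + 51.24 = 0, so ω_n = 7.158 rad/s and ζ = 6.592/(2·7.158) = 0.4605.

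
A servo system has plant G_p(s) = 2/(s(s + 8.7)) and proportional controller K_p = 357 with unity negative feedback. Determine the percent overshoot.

59.6%

From 1 + K_pG_p(s) = 0: s² + 8.7s + 714 = 0 ⇒ ω_n = 26.72, ζ = 0.1628.
%OS = 100·exp(−πζ/√(1−ζ²)) = 100·exp(−π·0.1628/√0.9735) = 59.6%.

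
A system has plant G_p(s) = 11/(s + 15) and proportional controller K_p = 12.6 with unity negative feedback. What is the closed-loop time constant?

Closed-loop transfer function: T(s) = K_p·G_p(s)/(1 + K_p·G_p(s)) = 138.6/(s + 15 + 138.6) = 138.6/(s + 153.6).
Time constant τ = 1/153.6 = 0.00651 s.

τ = 0.00651 s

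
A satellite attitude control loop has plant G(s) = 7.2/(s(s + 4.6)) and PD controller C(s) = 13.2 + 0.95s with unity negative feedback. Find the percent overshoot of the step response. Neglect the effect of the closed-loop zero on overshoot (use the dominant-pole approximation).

10.3%

Forward path: (13.2 + 0.95s)·7.2/(s(s+4.6)). The closed-loop characteristic equation is s² + (4.6 + 7.2·0.95)s + 7.2·13.2 = 0.
That is s² + 11.44s + 95.04 = 0, so ω_n = 9.749 rad/s and ζ = 11.44/(2·9.749) = 0.5867.
%OS = 100·exp(−πζ/√(1−ζ²)) = 10.3%.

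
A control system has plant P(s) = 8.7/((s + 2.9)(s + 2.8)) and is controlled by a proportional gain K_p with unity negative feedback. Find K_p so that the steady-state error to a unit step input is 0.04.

Steady-state error for a unit step on this type-0 loop is 1/(1 + K_p·P(0)).
P(0) = 1.071. Require 1/(1 + K_p·1.071) = 0.04, so 1 + 1.071·K_p = 25.
K_p = (25 − 1)/1.071 = 22.4.

K_p = 22.4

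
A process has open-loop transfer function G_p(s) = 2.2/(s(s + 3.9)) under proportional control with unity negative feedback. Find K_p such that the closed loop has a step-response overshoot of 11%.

K_p = 5.23

From %OS = 100·exp(−πζ/√(1−ζ²)) = 11%, ζ = −ln(0.11)/√(π²+ln²(0.11)) = 0.5749.
Characteristic equation s² + 3.9s + 2.2K_p = 0 gives ζ = 3.9/(2√(2.2K_p)).
Setting ζ = 0.5749: √(2.2K_p) = 3.9/(2·0.5749) = 3.392, so K_p = 11.51/2.2 = 5.23.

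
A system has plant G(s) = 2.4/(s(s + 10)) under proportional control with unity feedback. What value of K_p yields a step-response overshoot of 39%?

K_p = 126

From %OS = 100·exp(−πζ/√(1−ζ²)) = 39%, ζ = −ln(0.39)/√(π²+ln²(0.39)) = 0.2871.
Characteristic equation s² + 10s + 2.4K_p = 0 gives ζ = 10/(2√(2.4K_p)).
Setting ζ = 0.2871: √(2.4K_p) = 10/(2·0.2871) = 17.42, so K_p = 303.3/2.4 = 126.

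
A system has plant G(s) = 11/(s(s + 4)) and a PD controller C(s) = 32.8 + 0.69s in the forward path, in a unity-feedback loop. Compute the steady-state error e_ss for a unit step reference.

0

The open loop C(s)G(s) has a pole at the origin (type 1), so the static position error constant is infinite and e_ss = 1/(1+∞) = 0.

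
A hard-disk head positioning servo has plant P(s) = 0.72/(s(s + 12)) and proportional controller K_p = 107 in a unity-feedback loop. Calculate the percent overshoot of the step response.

The closed-loop denominator s² + 12s + 77.04 gives ω_n = √77.04 = 8.777 and ζ = 12/(2ω_n) = 0.6836.
%OS = 100·exp(−πζ/√(1−ζ²)) = 100·exp(−π·0.6836/√0.5327) = 5.27%.

5.27%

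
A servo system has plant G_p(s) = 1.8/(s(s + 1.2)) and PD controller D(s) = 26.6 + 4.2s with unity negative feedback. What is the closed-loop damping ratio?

ζ = 0.633

Forward path: (26.6 + 4.2s)·1.8/(s(s+1.2)). The closed-loop characteristic equation is s² + (1.2 + 1.8·4.2)s + 1.8·26.6 = 0.
That is s² + 8.76s + 47.88 = 0, so ω_n = 6.92 rad/s and ζ = 8.76/(2·6.92) = 0.633.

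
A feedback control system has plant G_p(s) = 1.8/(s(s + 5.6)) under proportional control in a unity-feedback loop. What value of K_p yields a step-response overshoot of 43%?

From %OS = 100·exp(−πζ/√(1−ζ²)) = 43%, ζ = −ln(0.43)/√(π²+ln²(0.43)) = 0.2594.
Characteristic equation s² + 5.6s + 1.8K_p = 0 gives ζ = 5.6/(2√(1.8K_p)).
Setting ζ = 0.2594: √(1.8K_p) = 5.6/(2·0.2594) = 10.79, so K_p = 116.5/1.8 = 64.7.

K_p = 64.7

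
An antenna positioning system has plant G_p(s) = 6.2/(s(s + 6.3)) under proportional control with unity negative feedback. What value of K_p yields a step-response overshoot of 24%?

From %OS = 100·exp(−πζ/√(1−ζ²)) = 24%, ζ = −ln(0.24)/√(π²+ln²(0.24)) = 0.4136.
Characteristic equation s² + 6.3s + 6.2K_p = 0 gives ζ = 6.3/(2√(6.2K_p)).
Setting ζ = 0.4136: √(6.2K_p) = 6.3/(2·0.4136) = 7.616, so K_p = 58.01/6.2 = 9.36.

K_p = 9.36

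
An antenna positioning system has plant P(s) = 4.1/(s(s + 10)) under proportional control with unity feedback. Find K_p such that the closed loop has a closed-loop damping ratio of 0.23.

Closed-loop characteristic equation: s² + 10s + K_p·4.1 = 0.
So ω_n = √(4.1K_p) and 2ζω_n = 10, giving ζ = 10/(2√(4.1K_p)).
Setting ζ = 0.23: √(4.1K_p) = 10/(2·0.23) = 21.74, so K_p = 472.6/4.1 = 115.

K_p = 115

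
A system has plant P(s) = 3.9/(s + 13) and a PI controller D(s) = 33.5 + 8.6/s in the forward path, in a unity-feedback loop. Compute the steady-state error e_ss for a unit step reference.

0

The open loop D(s)P(s) has a pole at the origin (type 1), so the static position error constant is infinite and e_ss = 1/(1+∞) = 0.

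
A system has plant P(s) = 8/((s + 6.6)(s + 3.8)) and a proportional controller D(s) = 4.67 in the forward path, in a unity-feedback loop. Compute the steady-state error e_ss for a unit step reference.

0.402

The loop is type 0. Static position error constant K_pos = D(0)·P(0) = 4.67·0.319 = 1.49.
Steady-state error to a unit step: e_ss = 1/(1+K_pos) = 1/2.49 = 0.402.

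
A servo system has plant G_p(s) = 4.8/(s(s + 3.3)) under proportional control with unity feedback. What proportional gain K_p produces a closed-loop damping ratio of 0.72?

K_p = 1.09

Closed-loop characteristic equation: s² + 3.3s + K_p·4.8 = 0.
So ω_n = √(4.8K_p) and 2ζω_n = 3.3, giving ζ = 3.3/(2√(4.8K_p)).
Setting ζ = 0.72: √(4.8K_p) = 3.3/(2·0.72) = 2.292, so K_p = 5.252/4.8 = 1.09.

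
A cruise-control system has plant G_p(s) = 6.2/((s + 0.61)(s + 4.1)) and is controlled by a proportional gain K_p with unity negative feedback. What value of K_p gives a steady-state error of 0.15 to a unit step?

The loop is type 0, so e_ss(step) = 1/(1 + K_pos) with K_pos = K_p·G_p(0).
G_p(0) = 2.479. Require 1/(1 + K_p·2.479) = 0.15, so 1 + 2.479·K_p = 6.667.
K_p = (6.667 − 1)/2.479 = 2.29.

K_p = 2.29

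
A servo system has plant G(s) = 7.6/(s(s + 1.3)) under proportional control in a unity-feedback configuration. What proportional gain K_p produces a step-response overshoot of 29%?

From %OS = 100·exp(−πζ/√(1−ζ²)) = 29%, ζ = −ln(0.29)/√(π²+ln²(0.29)) = 0.3666.
Characteristic equation s² + 1.3s + 7.6K_p = 0 gives ζ = 1.3/(2√(7.6K_p)).
Setting ζ = 0.3666: √(7.6K_p) = 1.3/(2·0.3666) = 1.773, so K_p = 3.144/7.6 = 0.414.

K_p = 0.414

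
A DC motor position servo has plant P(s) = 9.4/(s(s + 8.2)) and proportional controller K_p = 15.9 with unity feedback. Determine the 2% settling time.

The closed-loop denominator s² + 8.2s + 149.5 gives ω_n = √149.5 = 12.23 and ζ = 8.2/(2ω_n) = 0.3354.
2% settling time T_s ≈ 4/(ζω_n) = 4/4.1 = 0.976 s.

T_s ≈ 0.976 s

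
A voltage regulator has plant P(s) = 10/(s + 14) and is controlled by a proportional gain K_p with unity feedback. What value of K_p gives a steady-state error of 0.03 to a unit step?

Steady-state error for a unit step on this type-0 loop is 1/(1 + K_p·P(0)).
P(0) = 0.7143. Require 1/(1 + K_p·0.7143) = 0.03, so 1 + 0.7143·K_p = 33.33.
K_p = (33.33 − 1)/0.7143 = 45.3.

K_p = 45.3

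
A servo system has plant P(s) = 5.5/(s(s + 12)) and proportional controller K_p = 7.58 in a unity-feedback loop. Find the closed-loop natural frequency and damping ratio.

ω_n = 6.46 rad/s, ζ = 0.929

The closed-loop denominator is s(s+12) + 7.58·5.5 = s² + 12s + 41.69.
So ω_n² = 41.69 ⇒ ω_n = 6.457 rad/s, and ζ = 12/(2ω_n) = 0.929.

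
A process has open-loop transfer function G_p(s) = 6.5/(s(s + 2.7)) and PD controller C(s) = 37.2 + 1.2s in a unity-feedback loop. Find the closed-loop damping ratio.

Forward path: (37.2 + 1.2s)·6.5/(s(s+2.7)). The closed-loop characteristic equation is s² + (2.7 + 6.5·1.2)s + 6.5·37.2 = 0.
That is s² + 10.5s + 241.8 = 0, so ω_n = 15.55 rad/s and ζ = 10.5/(2·15.55) = 0.3376.

ζ = 0.338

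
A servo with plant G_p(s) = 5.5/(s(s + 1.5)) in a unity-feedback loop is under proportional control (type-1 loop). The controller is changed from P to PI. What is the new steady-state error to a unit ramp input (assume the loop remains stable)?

0

The integrator raises the loop to type 2, so K_v → ∞ and e_ss to a ramp is zero.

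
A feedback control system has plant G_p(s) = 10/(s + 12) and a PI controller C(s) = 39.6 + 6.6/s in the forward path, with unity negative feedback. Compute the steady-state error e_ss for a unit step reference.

0

The open loop C(s)G_p(s) has a pole at the origin (type 1), so the static position error constant is infinite and e_ss = 1/(1+∞) = 0.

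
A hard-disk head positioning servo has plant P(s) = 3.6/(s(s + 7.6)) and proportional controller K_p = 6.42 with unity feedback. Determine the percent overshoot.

1.74%

The closed-loop denominator s² + 7.6s + 23.11 gives ω_n = √23.11 = 4.807 and ζ = 7.6/(2ω_n) = 0.7904.
%OS = 100·exp(−πζ/√(1−ζ²)) = 100·exp(−π·0.7904/√0.3752) = 1.74%.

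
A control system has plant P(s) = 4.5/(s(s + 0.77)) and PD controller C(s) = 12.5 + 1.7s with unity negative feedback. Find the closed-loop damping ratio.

Forward path: (12.5 + 1.7s)·4.5/(s(s+0.77)). The closed-loop characteristic equation is s² + (0.77 + 4.5·1.7)s + 4.5·12.5 = 0.
That is s² + 8.42s + 56.25 = 0, so ω_n = 7.5 rad/s and ζ = 8.42/(2·7.5) = 0.5613.

ζ = 0.561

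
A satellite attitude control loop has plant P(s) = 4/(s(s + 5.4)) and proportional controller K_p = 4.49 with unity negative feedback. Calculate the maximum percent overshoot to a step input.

The closed-loop denominator s² + 5.4s + 17.96 gives ω_n = √17.96 = 4.238 and ζ = 5.4/(2ω_n) = 0.6371.
%OS = 100·exp(−πζ/√(1−ζ²)) = 100·exp(−π·0.6371/√0.5941) = 7.45%.

7.45%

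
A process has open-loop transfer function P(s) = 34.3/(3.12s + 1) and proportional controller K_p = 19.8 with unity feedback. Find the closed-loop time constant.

Closed loop: T(s) = K_p·P/(1+K_p·P) = 679.1/(3.12s + 1 + 679.1), with pole at s = −(1 + 679.1)/3.12 = −218.
Closed-loop time constant τ = 1/218 = 0.00459 s.

τ = 0.00459 s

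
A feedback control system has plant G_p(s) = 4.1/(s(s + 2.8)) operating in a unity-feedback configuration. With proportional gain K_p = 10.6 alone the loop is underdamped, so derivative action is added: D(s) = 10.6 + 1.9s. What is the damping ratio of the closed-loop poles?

Forward path: (10.6 + 1.9s)·4.1/(s(s+2.8)). The closed-loop characteristic equation is s² + (2.8 + 4.1·1.9)s + 4.1·10.6 = 0.
That is s² + 10.59s + 43.46 = 0, so ω_n = 6.592 rad/s and ζ = 10.59/(2·6.592) = 0.8032.

ζ = 0.803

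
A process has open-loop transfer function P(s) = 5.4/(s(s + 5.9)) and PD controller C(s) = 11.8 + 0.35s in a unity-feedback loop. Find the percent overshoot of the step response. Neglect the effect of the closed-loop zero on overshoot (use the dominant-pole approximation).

17.3%

Forward path: (11.8 + 0.35s)·5.4/(s(s+5.9)). The closed-loop characteristic equation is s² + (5.9 + 5.4·0.35)s + 5.4·11.8 = 0.
That is s² + 7.79s + 63.72 = 0, so ω_n = 7.982 rad/s and ζ = 7.79/(2·7.982) = 0.4879.
%OS = 100·exp(−πζ/√(1−ζ²)) = 17.3%.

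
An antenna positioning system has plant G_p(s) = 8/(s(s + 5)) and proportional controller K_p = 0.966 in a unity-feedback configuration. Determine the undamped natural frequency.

ω_n = 2.78 rad/s

With unity feedback the closed-loop characteristic equation is s² + 5s + 0.966·8 = s² + 5s + 7.728 = 0.
Matching s² + 2ζω_n s + ω_n²: ω_n = √7.728 = 2.78 rad/s and 2ζω_n = 5, so ζ = 5/(2·2.78) = 0.899.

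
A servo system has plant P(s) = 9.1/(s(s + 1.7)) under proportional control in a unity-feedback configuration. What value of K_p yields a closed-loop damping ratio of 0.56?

Closed-loop characteristic equation: s² + 1.7s + K_p·9.1 = 0.
So ω_n = √(9.1K_p) and 2ζω_n = 1.7, giving ζ = 1.7/(2√(9.1K_p)).
Setting ζ = 0.56: √(9.1K_p) = 1.7/(2·0.56) = 1.518, so K_p = 2.304/9.1 = 0.253.

K_p = 0.253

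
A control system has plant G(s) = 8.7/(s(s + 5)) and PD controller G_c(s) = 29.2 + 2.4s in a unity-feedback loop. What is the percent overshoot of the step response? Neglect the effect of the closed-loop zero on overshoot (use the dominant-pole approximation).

1.27%

Forward path: (29.2 + 2.4s)·8.7/(s(s+5)). The closed-loop characteristic equation is s² + (5 + 8.7·2.4)s + 8.7·29.2 = 0.
That is s² + 25.88s + 254 = 0, so ω_n = 15.94 rad/s and ζ = 25.88/(2·15.94) = 0.8119.
%OS = 100·exp(−πζ/√(1−ζ²)) = 1.27%.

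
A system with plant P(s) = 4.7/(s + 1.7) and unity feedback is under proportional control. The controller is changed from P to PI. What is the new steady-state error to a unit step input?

0

The integrator makes K_pos = lim_{s→0} C(s)G(s) infinite, so e_ss = 1/(1+K_pos) = 0.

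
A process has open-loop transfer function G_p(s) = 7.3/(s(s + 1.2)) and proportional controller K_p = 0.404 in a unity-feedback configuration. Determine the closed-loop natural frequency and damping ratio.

1 + K_p·G_p(s) = 0 gives s² + 1.2s + 2.949 = 0.
Matching s² + 2ζω_n s + ω_n²: ω_n = √2.949 = 1.717 rad/s and 2ζω_n = 1.2, so ζ = 1.2/(2·1.717) = 0.349.

ω_n = 1.72 rad/s, ζ = 0.349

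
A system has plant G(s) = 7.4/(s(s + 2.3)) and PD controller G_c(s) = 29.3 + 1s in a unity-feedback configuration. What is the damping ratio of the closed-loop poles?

Forward path: (29.3 + 1s)·7.4/(s(s+2.3)). The closed-loop characteristic equation is s² + (2.3 + 7.4·1)s + 7.4·29.3 = 0.
That is s² + 9.7s + 216.8 = 0, so ω_n = 14.72 rad/s and ζ = 9.7/(2·14.72) = 0.3294.

ζ = 0.329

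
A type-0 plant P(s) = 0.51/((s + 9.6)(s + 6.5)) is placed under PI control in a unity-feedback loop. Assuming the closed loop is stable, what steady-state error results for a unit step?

0

The PI controller's integrator makes the forward path type 1, so e_ss to a step is zero.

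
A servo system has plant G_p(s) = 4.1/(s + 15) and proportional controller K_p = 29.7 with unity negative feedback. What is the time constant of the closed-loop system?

Closed-loop transfer function: T(s) = K_p·G_p(s)/(1 + K_p·G_p(s)) = 121.8/(s + 15 + 121.8) = 121.8/(s + 136.8).
Time constant τ = 1/136.8 = 0.00731 s.

τ = 0.00731 s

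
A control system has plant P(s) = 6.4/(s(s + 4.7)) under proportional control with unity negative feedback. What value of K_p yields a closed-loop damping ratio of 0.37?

Closed-loop characteristic equation: s² + 4.7s + K_p·6.4 = 0.
So ω_n = √(6.4K_p) and 2ζω_n = 4.7, giving ζ = 4.7/(2√(6.4K_p)).
Setting ζ = 0.37: √(6.4K_p) = 4.7/(2·0.37) = 6.351, so K_p = 40.34/6.4 = 6.3.

K_p = 6.3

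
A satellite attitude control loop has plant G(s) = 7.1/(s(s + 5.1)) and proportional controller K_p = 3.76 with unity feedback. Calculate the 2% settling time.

T_s ≈ 1.57 s

The closed-loop denominator s² + 5.1s + 26.7 gives ω_n = √26.7 = 5.167 and ζ = 5.1/(2ω_n) = 0.4935.
2% settling time T_s ≈ 4/(ζω_n) = 4/2.55 = 1.57 s.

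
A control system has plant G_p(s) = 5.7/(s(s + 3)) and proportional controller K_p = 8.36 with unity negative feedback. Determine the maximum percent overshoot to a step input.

49.7%

Closed-loop characteristic equation: s² + 3s + 47.65 = 0, so ω_n = 6.903 rad/s and ζ = 3/(2·6.903) = 0.2173.
%OS = 100·exp(−πζ/√(1−ζ²)) = 100·exp(−π·0.2173/√0.9528) = 49.7%.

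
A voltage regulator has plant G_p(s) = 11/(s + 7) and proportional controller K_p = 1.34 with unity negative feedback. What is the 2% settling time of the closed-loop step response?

T_s ≈ 0.184 s

Closed-loop transfer function: T(s) = K_p·G_p(s)/(1 + K_p·G_p(s)) = 14.74/(s + 7 + 14.74) = 14.74/(s + 21.74).
Time constant τ = 1/21.74 = 0.046 s, so the 2% settling time is about 4τ = 0.184 s.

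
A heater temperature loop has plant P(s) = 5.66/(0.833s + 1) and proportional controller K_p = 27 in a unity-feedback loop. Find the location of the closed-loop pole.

Closed loop: T(s) = K_p·P/(1+K_p·P) = 152.8/(0.833s + 1 + 152.8), with pole at s = −(1 + 152.8)/0.833 = −184.7.

s = -184.7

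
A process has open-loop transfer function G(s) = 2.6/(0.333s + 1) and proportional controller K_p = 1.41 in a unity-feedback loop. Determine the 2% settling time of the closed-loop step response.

T_s ≈ 0.285 s

Closed loop: T(s) = K_p·G/(1+K_p·G) = 3.666/(0.333s + 1 + 3.666), with pole at s = −(1 + 3.666)/0.333 = −14.01.
τ = 1/14.01 = 0.07137 s, so 2% settling time ≈ 4τ = 0.285 s.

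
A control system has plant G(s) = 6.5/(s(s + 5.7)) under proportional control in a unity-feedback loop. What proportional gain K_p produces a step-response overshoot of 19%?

K_p = 5.72

From %OS = 100·exp(−πζ/√(1−ζ²)) = 19%, ζ = −ln(0.19)/√(π²+ln²(0.19)) = 0.4673.
Characteristic equation s² + 5.7s + 6.5K_p = 0 gives ζ = 5.7/(2√(6.5K_p)).
Setting ζ = 0.4673: √(6.5K_p) = 5.7/(2·0.4673) = 6.098, so K_p = 37.19/6.5 = 5.72.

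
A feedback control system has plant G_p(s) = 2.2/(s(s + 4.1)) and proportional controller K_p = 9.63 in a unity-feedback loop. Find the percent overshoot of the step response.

21%

Closed-loop characteristic equation: s² + 4.1s + 21.19 = 0, so ω_n = 4.603 rad/s and ζ = 4.1/(2·4.603) = 0.4454.
%OS = 100·exp(−πζ/√(1−ζ²)) = 100·exp(−π·0.4454/√0.8016) = 21%.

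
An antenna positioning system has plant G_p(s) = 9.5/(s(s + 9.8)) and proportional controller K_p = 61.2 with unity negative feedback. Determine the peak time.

T_p = 0.133 s

The closed-loop denominator s² + 9.8s + 581.4 gives ω_n = √581.4 = 24.11 and ζ = 9.8/(2ω_n) = 0.2032.
Damped frequency ω_d = ω_n√(1−ζ²) = 23.61 rad/s, so peak time T_p = π/ω_d = 0.133 s.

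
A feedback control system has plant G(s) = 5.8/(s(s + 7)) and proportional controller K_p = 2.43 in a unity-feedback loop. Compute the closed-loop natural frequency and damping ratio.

ω_n = 3.75 rad/s, ζ = 0.932

The closed-loop denominator is s(s+7) + 2.43·5.8 = s² + 7s + 14.09.
So ω_n² = 14.09 ⇒ ω_n = 3.754 rad/s, and ζ = 7/(2ω_n) = 0.932.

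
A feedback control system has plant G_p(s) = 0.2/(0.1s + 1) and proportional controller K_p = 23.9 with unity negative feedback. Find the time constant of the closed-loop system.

Closed loop: T(s) = K_p·G_p/(1+K_p·G_p) = 4.78/(0.1s + 1 + 4.78), with pole at s = −(1 + 4.78)/0.1 = −57.8.
Closed-loop time constant τ = 1/57.8 = 0.0173 s.

τ = 0.0173 s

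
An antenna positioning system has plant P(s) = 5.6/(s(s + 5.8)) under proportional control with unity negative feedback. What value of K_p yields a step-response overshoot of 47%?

K_p = 27.5

From %OS = 100·exp(−πζ/√(1−ζ²)) = 47%, ζ = −ln(0.47)/√(π²+ln²(0.47)) = 0.2337.
Characteristic equation s² + 5.8s + 5.6K_p = 0 gives ζ = 5.8/(2√(5.6K_p)).
Setting ζ = 0.2337: √(5.6K_p) = 5.8/(2·0.2337) = 12.41, so K_p = 154/5.6 = 27.5.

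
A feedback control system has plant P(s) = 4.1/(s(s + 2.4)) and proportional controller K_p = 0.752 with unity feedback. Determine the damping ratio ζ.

ζ = 0.683

The closed-loop denominator is s(s+2.4) + 0.752·4.1 = s² + 2.4s + 3.083.
So ω_n² = 3.083 ⇒ ω_n = 1.756 rad/s, and ζ = 2.4/(2ω_n) = 0.683.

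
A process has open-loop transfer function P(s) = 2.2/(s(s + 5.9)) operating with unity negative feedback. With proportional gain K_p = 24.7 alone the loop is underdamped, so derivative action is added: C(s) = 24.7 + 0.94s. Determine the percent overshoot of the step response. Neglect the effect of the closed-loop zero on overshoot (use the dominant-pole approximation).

13.3%

Forward path: (24.7 + 0.94s)·2.2/(s(s+5.9)). The closed-loop characteristic equation is s² + (5.9 + 2.2·0.94)s + 2.2·24.7 = 0.
That is s² + 7.968s + 54.34 = 0, so ω_n = 7.372 rad/s and ζ = 7.968/(2·7.372) = 0.5405.
%OS = 100·exp(−πζ/√(1−ζ²)) = 13.3%.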